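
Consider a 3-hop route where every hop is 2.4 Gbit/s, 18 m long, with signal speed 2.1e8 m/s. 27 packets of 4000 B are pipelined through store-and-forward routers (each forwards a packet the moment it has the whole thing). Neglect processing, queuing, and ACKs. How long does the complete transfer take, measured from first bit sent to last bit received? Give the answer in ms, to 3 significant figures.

0.387 ms

Per-hop transmission t_tx = L/R = 32000/2400000000 = 0.0133333 ms.
Per-hop propagation t_prop = 18/210000000 = 8.57143e-05 ms.
Pipeline fill: first packet needs 3·t_tx to clear all hops; remaining 26 packets each add one t_tx.
Total = (3+27-1)·t_tx + 3·t_prop = 29·0.0133333 + 3·8.57143e-05 = 0.387 ms.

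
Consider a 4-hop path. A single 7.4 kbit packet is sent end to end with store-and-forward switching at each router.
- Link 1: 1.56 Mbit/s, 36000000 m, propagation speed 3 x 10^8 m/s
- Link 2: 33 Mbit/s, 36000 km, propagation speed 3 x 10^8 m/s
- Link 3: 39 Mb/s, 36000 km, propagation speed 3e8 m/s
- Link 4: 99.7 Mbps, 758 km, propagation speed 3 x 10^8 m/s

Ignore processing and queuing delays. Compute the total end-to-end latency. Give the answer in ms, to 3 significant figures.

L = 7400 bits.
Transmission delays (L/R per hop): 4.74359, 0.224242, 0.189744, 0.0742227 ms; sum = 5.2318 ms.
Propagation delays (d/s per hop): 120, 120, 120, 2.52667 ms; sum = 362.527 ms.
End-to-end = 368 ms.

368 ms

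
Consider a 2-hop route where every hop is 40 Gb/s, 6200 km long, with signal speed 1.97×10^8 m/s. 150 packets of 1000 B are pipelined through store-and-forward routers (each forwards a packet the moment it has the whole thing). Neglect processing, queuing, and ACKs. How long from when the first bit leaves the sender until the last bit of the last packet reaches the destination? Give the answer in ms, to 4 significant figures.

Per-hop transmission t_tx = L/R = 8000/40000000000 = 0.0002 ms.
Per-hop propagation t_prop = 6200000/197000000 = 31.4721 ms.
Pipeline fill: first packet needs 2·t_tx to clear all hops; remaining 149 packets each add one t_tx.
Total = (2+150-1)·t_tx + 2·t_prop = 151·0.0002 + 2·31.4721 = 62.97 ms.

62.97 ms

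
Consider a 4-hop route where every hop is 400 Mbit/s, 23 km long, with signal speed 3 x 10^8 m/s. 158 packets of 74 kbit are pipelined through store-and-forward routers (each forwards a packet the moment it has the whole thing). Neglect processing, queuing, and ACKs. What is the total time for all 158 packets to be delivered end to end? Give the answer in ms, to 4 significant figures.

30.09 ms

Per-hop transmission t_tx = L/R = 74000/400000000 = 0.185 ms.
Per-hop propagation t_prop = 23000/300000000 = 0.0766667 ms.
Pipeline fill: first packet needs 4·t_tx to clear all hops; remaining 157 packets each add one t_tx.
Total = (4+158-1)·t_tx + 4·t_prop = 161·0.185 + 4·0.0766667 = 30.09 ms.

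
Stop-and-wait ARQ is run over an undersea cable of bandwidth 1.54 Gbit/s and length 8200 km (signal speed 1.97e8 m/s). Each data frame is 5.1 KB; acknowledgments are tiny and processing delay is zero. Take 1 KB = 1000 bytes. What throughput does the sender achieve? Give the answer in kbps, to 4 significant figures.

489.9 kbps

t_tx = L/R = 40800/1540000000 = 2.64935e-05 s.
t_prop = 8200000/197000000 = 0.0416244 s; RTT = 0.0832487 s.
Cycle = t_tx + RTT = 0.0832752 s.
Throughput = L / cycle = 40800 / 0.0832752 = 489.9 kbps.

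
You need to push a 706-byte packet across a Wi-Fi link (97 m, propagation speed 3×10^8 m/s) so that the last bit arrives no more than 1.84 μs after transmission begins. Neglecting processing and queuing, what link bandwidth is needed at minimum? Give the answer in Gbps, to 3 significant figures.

L = 5648 bits.
Propagation delay = 97 / 300000000 = 0.323333 μs.
Transmission budget = 1.84 − 0.323333 = 1.51667 μs.
R ≥ L / t_tx = 5648 bits / 1.51667e-06 s = 3.72 Gbps.

3.72 Gbps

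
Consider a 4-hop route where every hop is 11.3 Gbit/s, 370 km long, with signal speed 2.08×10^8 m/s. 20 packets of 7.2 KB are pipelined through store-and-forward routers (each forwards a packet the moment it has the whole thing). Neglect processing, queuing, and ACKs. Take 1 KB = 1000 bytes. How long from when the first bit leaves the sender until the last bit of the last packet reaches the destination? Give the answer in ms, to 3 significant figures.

Per-hop transmission t_tx = L/R = 57600/11300000000 = 0.00509735 ms.
Per-hop propagation t_prop = 370000/208000000 = 1.77885 ms.
Pipeline fill: first packet needs 4·t_tx to clear all hops; remaining 19 packets each add one t_tx.
Total = (4+20-1)·t_tx + 4·t_prop = 23·0.00509735 + 4·1.77885 = 7.23 ms.

7.23 ms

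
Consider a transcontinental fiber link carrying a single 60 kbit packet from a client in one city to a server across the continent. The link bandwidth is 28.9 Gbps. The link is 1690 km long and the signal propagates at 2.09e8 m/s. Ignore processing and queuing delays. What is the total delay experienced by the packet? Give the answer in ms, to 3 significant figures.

8.09 ms

L = 60000 bits.
Transmission delay = L/R = 60000 / 28900000000 = 0.00207612 ms.
Propagation delay = d/s = 1690000 m / 209000000 m/s = 8.08612 ms.
Total = 8.09 ms.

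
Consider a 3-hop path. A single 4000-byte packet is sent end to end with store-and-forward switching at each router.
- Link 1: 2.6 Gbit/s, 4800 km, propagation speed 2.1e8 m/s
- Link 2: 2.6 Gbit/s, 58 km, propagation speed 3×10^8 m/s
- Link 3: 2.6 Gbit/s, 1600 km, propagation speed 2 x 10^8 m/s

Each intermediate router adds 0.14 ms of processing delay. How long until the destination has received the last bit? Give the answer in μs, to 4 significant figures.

31370 μs

L = 4000 × 8 = 32000 bits.
Transmission delay per hop = L/R = 32000/2600000000 = 12.3077 μs; 3 hops → 36.9231 μs.
Propagation delays (d/s per hop): 22857.1, 193.333, 8000 μs; sum = 31050.5 μs.
Processing at 2 router(s): 2 × 0.14 ms = 280 μs.
End-to-end = 31370 μs.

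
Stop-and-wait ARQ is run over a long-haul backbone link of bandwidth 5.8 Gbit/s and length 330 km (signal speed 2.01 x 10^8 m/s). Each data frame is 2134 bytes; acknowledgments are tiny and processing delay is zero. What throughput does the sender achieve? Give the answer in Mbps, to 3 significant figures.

t_tx = L/R = 17072/5800000000 = 2.94345e-06 s.
t_prop = 330000/2.01e+08 = 0.00164179 s; RTT = 0.00328358 s.
Cycle = t_tx + RTT = 0.00328653 s.
Throughput = L / cycle = 17072 / 0.00328653 = 5.19 Mbps.

5.19 Mbps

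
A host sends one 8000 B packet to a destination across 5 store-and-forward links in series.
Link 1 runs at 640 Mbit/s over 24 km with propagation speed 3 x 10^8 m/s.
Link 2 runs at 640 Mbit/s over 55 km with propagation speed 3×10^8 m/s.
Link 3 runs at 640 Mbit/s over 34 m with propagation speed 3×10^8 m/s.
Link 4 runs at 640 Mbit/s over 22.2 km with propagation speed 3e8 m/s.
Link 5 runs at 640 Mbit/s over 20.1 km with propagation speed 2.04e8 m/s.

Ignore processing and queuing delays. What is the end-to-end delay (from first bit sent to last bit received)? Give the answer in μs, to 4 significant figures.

L = 8000 × 8 = 64000 bits.
Transmission delay per hop = L/R = 64000/640000000 = 100 μs; 5 hops → 500 μs.
Propagation delays (d/s per hop): 80, 183.333, 0.113333, 74, 98.5294 μs; sum = 435.976 μs.
End-to-end = 936.0 μs.

936.0 μs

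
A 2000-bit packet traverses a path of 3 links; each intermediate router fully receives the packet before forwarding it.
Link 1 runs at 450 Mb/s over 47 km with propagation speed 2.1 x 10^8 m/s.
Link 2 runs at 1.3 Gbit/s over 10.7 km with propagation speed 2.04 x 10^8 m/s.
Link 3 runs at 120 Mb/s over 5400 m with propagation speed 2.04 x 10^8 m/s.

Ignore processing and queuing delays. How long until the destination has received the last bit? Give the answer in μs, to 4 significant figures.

Transmission delays (L/R per hop): 4.44444, 1.53846, 16.6667 μs; sum = 22.6496 μs.
Propagation delays (d/s per hop): 223.81, 52.451, 26.4706 μs; sum = 302.731 μs.
End-to-end = 325.4 μs.

325.4 μs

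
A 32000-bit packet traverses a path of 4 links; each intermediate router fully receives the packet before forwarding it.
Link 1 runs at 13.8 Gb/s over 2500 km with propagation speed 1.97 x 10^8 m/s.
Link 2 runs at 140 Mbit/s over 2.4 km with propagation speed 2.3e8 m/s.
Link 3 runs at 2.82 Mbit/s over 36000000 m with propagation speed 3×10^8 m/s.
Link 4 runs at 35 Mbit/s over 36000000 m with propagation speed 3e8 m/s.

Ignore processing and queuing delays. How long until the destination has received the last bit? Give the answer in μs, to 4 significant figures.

265200 μs

Transmission delays (L/R per hop): 2.31884, 228.571, 11347.5, 914.286 μs; sum = 12492.7 μs.
Propagation delays (d/s per hop): 12690.4, 10.4348, 120000, 120000 μs; sum = 252701 μs.
End-to-end = 265200 μs.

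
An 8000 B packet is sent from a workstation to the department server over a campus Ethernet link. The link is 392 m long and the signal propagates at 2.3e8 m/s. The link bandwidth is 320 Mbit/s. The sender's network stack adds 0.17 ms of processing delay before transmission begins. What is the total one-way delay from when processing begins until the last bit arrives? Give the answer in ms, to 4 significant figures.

L = 8000 × 8 = 64000 bits.
Transmission delay = L/R = 64000 / 320000000 = 0.2 ms.
Propagation delay = d/s = 392 m / 2.3e+08 m/s = 0.00170435 ms.
Plus processing delay 0.17 ms = 0.17 ms.
Total = 0.3717 ms.

0.3717 ms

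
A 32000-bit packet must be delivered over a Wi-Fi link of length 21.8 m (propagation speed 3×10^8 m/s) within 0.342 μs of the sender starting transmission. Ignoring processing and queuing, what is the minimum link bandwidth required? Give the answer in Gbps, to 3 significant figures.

Propagation delay = 21.8 / 300000000 = 0.0726667 μs.
Transmission budget = 0.342 − 0.0726667 = 0.269333 μs.
R ≥ L / t_tx = 32000 bits / 2.69333e-07 s = 119 Gbps.

119 Gbps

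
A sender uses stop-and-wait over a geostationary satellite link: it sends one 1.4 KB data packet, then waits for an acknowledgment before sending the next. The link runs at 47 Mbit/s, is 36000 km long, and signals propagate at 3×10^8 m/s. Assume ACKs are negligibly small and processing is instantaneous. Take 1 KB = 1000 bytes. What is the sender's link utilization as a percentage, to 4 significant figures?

0.09919 %

t_tx = L/R = 11200/47000000 = 0.000238298 s.
t_prop = 36000000/300000000 = 0.12 s; RTT = 0.24 s.
Cycle = t_tx + RTT = 0.240238 s.
Utilization = t_tx / cycle = 0.000238298/0.240238 = 0.09919 %.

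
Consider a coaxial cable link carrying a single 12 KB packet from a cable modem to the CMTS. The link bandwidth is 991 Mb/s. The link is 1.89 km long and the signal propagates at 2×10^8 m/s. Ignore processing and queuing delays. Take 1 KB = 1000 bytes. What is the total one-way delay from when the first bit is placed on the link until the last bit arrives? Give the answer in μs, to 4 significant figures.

106.3 μs

L = 96000 bits.
Transmission delay = L/R = 96000 / 991000000 = 96.8718 μs.
Propagation delay = d/s = 1890 m / 200000000 m/s = 9.45 μs.
Total = 106.3 μs.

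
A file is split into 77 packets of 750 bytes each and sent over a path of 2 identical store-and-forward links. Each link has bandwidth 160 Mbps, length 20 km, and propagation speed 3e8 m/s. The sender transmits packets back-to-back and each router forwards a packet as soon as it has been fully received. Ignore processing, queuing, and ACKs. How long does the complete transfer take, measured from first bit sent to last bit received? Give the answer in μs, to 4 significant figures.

3058 μs

Per-hop transmission t_tx = L/R = 6000/160000000 = 37.5 μs.
Per-hop propagation t_prop = 20000/300000000 = 66.6667 μs.
Pipeline fill: first packet needs 2·t_tx to clear all hops; remaining 76 packets each add one t_tx.
Total = (2+77-1)·t_tx + 2·t_prop = 78·37.5 + 2·66.6667 = 3058 μs.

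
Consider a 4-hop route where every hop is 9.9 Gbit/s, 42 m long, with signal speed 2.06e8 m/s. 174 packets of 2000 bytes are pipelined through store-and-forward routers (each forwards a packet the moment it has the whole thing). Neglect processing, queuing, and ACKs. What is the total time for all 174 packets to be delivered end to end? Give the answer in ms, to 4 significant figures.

0.2869 ms

Per-hop transmission t_tx = L/R = 16000/9900000000 = 0.00161616 ms.
Per-hop propagation t_prop = 42/206000000 = 0.000203883 ms.
Pipeline fill: first packet needs 4·t_tx to clear all hops; remaining 173 packets each add one t_tx.
Total = (4+174-1)·t_tx + 4·t_prop = 177·0.00161616 + 4·0.000203883 = 0.2869 ms.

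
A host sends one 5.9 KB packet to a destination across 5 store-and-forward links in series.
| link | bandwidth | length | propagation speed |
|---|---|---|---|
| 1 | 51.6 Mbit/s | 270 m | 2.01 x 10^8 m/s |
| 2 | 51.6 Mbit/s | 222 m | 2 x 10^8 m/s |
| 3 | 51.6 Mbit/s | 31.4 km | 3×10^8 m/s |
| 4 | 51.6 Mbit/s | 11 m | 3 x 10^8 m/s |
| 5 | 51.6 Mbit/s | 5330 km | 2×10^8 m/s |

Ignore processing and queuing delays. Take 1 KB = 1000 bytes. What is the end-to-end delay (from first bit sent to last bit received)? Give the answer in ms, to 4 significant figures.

31.33 ms

L = 47200 bits.
Transmission delay per hop = L/R = 47200/51600000 = 0.914729 ms; 5 hops → 4.57364 ms.
Propagation delays (d/s per hop): 0.00134328, 0.00111, 0.104667, 3.66667e-05, 26.65 ms; sum = 26.7572 ms.
End-to-end = 31.33 ms.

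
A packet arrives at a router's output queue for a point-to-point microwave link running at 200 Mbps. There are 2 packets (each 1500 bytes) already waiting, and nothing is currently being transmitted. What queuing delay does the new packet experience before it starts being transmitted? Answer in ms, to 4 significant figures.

0.1200 ms

Each queued packet: L/R = 12000/200000000 = 0.06 ms.
2 queued → 0.12 ms.
Queuing delay = 0.1200 ms.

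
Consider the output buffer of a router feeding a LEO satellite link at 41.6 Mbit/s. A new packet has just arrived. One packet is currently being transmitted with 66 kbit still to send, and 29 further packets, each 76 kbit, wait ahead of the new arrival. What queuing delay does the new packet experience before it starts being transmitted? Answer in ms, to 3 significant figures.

54.6 ms

Each queued packet: L/R = 76000/41600000 = 1.82692 ms.
29 queued → 52.9808 ms.
Plus remaining 66000 bits of current packet: 1.58654 ms.
Queuing delay = 54.6 ms.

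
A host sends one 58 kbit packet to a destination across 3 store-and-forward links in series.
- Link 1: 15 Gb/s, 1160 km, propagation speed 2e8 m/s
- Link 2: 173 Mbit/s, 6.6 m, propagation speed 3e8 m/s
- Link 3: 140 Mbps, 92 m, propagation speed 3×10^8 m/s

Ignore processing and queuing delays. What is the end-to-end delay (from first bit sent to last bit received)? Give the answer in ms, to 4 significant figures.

6.554 ms

L = 58000 bits.
Transmission delays (L/R per hop): 0.00386667, 0.33526, 0.414286 ms; sum = 0.753412 ms.
Propagation delays (d/s per hop): 5.8, 2.2e-05, 0.000306667 ms; sum = 5.80033 ms.
End-to-end = 6.554 ms.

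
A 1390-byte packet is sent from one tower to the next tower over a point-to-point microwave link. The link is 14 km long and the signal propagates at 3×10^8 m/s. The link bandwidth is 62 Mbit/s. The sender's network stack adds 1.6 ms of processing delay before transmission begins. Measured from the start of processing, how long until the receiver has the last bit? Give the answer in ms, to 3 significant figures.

L = 1390 × 8 = 11120 bits.
Transmission delay = L/R = 11120 / 62000000 = 0.179355 ms.
Propagation delay = d/s = 14000 m / 300000000 m/s = 0.0466667 ms.
Plus processing delay 1.6 ms = 1.6 ms.
Total = 1.83 ms.

1.83 ms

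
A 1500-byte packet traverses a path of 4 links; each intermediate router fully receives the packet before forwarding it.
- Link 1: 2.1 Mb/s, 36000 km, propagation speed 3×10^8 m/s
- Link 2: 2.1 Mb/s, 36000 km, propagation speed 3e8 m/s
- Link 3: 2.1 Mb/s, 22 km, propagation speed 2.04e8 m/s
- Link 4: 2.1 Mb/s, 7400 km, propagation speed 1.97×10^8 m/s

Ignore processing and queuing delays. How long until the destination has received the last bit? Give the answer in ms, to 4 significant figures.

300.5 ms

L = 1500 × 8 = 12000 bits.
Transmission delay per hop = L/R = 12000/2100000 = 5.71429 ms; 4 hops → 22.8571 ms.
Propagation delays (d/s per hop): 120, 120, 0.107843, 37.5635 ms; sum = 277.671 ms.
End-to-end = 300.5 ms.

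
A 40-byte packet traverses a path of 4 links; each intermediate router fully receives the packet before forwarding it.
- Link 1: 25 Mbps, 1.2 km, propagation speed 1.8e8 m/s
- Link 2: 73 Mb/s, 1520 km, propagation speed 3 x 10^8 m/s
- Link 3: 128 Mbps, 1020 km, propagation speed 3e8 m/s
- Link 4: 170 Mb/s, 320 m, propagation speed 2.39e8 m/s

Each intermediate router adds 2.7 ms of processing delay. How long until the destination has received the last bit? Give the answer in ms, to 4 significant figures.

L = 40 × 8 = 320 bits.
Transmission delays (L/R per hop): 0.0128, 0.00438356, 0.0025, 0.00188235 ms; sum = 0.0215659 ms.
Propagation delays (d/s per hop): 0.00666667, 5.06667, 3.4, 0.00133891 ms; sum = 8.47467 ms.
Processing at 3 router(s): 3 × 2.7 ms = 8.1 ms.
End-to-end = 16.60 ms.

16.60 ms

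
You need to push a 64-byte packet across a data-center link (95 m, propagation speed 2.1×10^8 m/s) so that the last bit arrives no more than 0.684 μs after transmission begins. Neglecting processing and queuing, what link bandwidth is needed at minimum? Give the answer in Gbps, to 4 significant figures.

2.211 Gbps

L = 512 bits.
Propagation delay = 95 / 210000000 = 0.452381 μs.
Transmission budget = 0.684 − 0.452381 = 0.231619 μs.
R ≥ L / t_tx = 512 bits / 2.31619e-07 s = 2.211 Gbps.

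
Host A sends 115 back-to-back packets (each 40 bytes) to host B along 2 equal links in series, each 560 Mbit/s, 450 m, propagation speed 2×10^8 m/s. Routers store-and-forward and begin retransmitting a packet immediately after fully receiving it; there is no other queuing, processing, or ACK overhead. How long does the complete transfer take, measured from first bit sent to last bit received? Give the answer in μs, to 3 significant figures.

Per-hop transmission t_tx = L/R = 320/560000000 = 0.571429 μs.
Per-hop propagation t_prop = 450/200000000 = 2.25 μs.
Pipeline fill: first packet needs 2·t_tx to clear all hops; remaining 114 packets each add one t_tx.
Total = (2+115-1)·t_tx + 2·t_prop = 116·0.571429 + 2·2.25 = 70.8 μs.

70.8 μs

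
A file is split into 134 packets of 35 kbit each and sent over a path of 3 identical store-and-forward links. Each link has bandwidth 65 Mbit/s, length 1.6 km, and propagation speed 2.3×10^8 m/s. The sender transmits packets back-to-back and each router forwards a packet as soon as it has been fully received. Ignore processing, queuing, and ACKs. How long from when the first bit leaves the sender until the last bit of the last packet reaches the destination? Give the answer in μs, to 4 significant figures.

Per-hop transmission t_tx = L/R = 35000/65000000 = 538.462 μs.
Per-hop propagation t_prop = 1600/2.3e+08 = 6.95652 μs.
Pipeline fill: first packet needs 3·t_tx to clear all hops; remaining 133 packets each add one t_tx.
Total = (3+134-1)·t_tx + 3·t_prop = 136·538.462 + 3·6.95652 = 73250 μs.

73250 μs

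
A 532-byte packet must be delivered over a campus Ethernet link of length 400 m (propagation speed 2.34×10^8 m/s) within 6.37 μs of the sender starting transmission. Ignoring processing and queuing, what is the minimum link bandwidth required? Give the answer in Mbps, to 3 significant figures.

L = 4256 bits.
Propagation delay = 400 / 234000000 = 1.7094 μs.
Transmission budget = 6.37 − 1.7094 = 4.6606 μs.
R ≥ L / t_tx = 4256 bits / 4.6606e-06 s = 913 Mbps.

913 Mbps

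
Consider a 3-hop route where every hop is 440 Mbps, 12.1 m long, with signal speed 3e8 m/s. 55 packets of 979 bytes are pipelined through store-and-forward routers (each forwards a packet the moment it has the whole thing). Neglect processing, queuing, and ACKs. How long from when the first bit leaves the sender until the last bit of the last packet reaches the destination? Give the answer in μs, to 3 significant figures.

Per-hop transmission t_tx = L/R = 7832/440000000 = 17.8 μs.
Per-hop propagation t_prop = 12.1/300000000 = 0.0403333 μs.
Pipeline fill: first packet needs 3·t_tx to clear all hops; remaining 54 packets each add one t_tx.
Total = (3+55-1)·t_tx + 3·t_prop = 57·17.8 + 3·0.0403333 = 1010 μs.

1010 μs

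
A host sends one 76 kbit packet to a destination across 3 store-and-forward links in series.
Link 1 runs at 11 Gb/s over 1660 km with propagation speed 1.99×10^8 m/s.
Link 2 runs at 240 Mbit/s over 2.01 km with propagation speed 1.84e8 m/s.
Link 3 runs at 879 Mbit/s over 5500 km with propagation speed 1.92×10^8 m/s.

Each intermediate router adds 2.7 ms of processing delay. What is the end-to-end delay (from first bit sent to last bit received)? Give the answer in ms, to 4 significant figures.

42.81 ms

L = 76000 bits.
Transmission delays (L/R per hop): 0.00690909, 0.316667, 0.0864619 ms; sum = 0.410038 ms.
Propagation delays (d/s per hop): 8.34171, 0.0109239, 28.6458 ms; sum = 36.9985 ms.
Processing at 2 router(s): 2 × 2.7 ms = 5.4 ms.
End-to-end = 42.81 ms.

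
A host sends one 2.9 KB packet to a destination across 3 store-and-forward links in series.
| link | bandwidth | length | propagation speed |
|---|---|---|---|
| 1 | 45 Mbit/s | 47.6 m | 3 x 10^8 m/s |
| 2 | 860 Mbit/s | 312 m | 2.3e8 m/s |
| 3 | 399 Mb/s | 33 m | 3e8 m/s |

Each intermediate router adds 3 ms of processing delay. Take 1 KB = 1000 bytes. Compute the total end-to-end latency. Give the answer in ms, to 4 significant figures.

L = 23200 bits.
Transmission delays (L/R per hop): 0.515556, 0.0269767, 0.0581454 ms; sum = 0.600678 ms.
Propagation delays (d/s per hop): 0.000158667, 0.00135652, 0.00011 ms; sum = 0.00162519 ms.
Processing at 2 router(s): 2 × 3 ms = 6 ms.
End-to-end = 6.602 ms.

6.602 ms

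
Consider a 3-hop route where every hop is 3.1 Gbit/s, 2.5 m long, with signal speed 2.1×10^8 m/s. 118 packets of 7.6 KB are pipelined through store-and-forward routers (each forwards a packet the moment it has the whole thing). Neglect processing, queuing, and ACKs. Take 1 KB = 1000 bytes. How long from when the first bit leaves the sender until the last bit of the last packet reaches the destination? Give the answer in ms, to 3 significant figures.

2.35 ms

Per-hop transmission t_tx = L/R = 60800/3100000000 = 0.0196129 ms.
Per-hop propagation t_prop = 2.5/210000000 = 1.19048e-05 ms.
Pipeline fill: first packet needs 3·t_tx to clear all hops; remaining 117 packets each add one t_tx.
Total = (3+118-1)·t_tx + 3·t_prop = 120·0.0196129 + 3·1.19048e-05 = 2.35 ms.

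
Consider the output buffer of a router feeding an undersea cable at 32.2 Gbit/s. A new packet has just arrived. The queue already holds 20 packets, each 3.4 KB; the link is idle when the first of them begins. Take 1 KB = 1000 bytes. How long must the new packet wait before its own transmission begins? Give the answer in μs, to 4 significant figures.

16.89 μs

Each queued packet: L/R = 27200/3.22e+10 = 0.84472 μs.
20 queued → 16.8944 μs.
Queuing delay = 16.89 μs.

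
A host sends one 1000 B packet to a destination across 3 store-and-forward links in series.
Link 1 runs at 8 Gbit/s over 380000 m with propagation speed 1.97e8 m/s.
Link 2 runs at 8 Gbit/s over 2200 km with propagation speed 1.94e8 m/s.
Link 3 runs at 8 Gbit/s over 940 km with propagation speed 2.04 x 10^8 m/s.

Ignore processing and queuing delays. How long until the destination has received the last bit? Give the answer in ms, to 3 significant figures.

L = 1000 × 8 = 8000 bits.
Transmission delay per hop = L/R = 8000/8000000000 = 0.001 ms; 3 hops → 0.003 ms.
Propagation delays (d/s per hop): 1.92893, 11.3402, 4.60784 ms; sum = 17.877 ms.
End-to-end = 17.9 ms.

17.9 ms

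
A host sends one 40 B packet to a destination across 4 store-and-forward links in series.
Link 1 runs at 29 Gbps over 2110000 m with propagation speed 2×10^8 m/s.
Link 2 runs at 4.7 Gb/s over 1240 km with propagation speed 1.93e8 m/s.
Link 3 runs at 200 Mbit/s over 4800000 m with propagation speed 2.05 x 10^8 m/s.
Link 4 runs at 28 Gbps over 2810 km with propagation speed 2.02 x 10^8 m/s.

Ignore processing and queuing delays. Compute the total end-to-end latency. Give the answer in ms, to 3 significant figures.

L = 40 × 8 = 320 bits.
Transmission delays (L/R per hop): 1.10345e-05, 6.80851e-05, 0.0016, 1.14286e-05 ms; sum = 0.00169055 ms.
Propagation delays (d/s per hop): 10.55, 6.42487, 23.4146, 13.9109 ms; sum = 54.3004 ms.
End-to-end = 54.3 ms.

54.3 ms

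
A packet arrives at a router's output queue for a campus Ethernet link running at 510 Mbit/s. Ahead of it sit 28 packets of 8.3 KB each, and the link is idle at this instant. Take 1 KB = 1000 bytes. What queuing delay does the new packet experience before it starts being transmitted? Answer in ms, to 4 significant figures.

Each queued packet: L/R = 66400/510000000 = 0.130196 ms.
28 queued → 3.64549 ms.
Queuing delay = 3.645 ms.

3.645 ms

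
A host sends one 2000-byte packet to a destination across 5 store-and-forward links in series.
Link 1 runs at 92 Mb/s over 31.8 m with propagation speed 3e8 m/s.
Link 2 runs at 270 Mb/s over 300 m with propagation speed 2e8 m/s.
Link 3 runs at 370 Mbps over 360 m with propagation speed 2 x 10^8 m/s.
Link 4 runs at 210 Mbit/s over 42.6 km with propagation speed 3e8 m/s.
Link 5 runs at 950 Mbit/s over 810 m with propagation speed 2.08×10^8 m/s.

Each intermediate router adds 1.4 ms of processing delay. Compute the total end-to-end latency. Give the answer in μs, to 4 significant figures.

L = 2000 × 8 = 16000 bits.
Transmission delays (L/R per hop): 173.913, 59.2593, 43.2432, 76.1905, 16.8421 μs; sum = 369.448 μs.
Propagation delays (d/s per hop): 0.106, 1.5, 1.8, 142, 3.89423 μs; sum = 149.3 μs.
Processing at 4 router(s): 4 × 1.4 ms = 5600 μs.
End-to-end = 6119 μs.

6119 μs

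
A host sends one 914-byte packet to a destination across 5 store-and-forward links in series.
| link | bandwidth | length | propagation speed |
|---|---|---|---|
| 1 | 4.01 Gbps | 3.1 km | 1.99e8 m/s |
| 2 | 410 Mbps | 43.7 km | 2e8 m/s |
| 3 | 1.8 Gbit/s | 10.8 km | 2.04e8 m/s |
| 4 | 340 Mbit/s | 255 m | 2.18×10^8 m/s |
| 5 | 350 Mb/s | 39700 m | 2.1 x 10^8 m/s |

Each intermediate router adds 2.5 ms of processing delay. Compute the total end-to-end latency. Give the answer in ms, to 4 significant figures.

10.54 ms

L = 914 × 8 = 7312 bits.
Transmission delays (L/R per hop): 0.00182344, 0.0178341, 0.00406222, 0.0215059, 0.0208914 ms; sum = 0.0661171 ms.
Propagation delays (d/s per hop): 0.0155779, 0.2185, 0.0529412, 0.00116972, 0.189048 ms; sum = 0.477236 ms.
Processing at 4 router(s): 4 × 2.5 ms = 10 ms.
End-to-end = 10.54 ms.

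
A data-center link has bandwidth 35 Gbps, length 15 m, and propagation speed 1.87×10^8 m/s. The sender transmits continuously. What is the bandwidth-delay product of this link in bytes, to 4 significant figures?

Propagation delay = 15 / 187000000 = 8.02139e-08 s.
BDP = R × t_prop = 35000000000 × 8.02139e-08 = 2807.49 bits.
In bytes: 2807.49/8 = 350.9 bytes.

350.9 bytes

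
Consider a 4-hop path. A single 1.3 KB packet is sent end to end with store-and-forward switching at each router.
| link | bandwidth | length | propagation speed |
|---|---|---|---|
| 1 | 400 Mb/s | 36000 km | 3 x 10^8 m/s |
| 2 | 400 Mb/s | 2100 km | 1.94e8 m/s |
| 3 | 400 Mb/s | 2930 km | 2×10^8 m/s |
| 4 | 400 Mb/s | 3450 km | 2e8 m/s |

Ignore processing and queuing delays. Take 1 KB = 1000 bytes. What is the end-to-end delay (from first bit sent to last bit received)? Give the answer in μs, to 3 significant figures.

L = 10400 bits.
Transmission delay per hop = L/R = 10400/400000000 = 26 μs; 4 hops → 104 μs.
Propagation delays (d/s per hop): 120000, 10824.7, 14650, 17250 μs; sum = 162725 μs.
End-to-end = 163000 μs.

163000 μs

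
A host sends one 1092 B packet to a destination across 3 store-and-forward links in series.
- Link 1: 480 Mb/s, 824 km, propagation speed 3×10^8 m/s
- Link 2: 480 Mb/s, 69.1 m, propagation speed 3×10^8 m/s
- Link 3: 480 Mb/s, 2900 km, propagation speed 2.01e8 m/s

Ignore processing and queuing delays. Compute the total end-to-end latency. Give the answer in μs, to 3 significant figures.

17200 μs

L = 1092 × 8 = 8736 bits.
Transmission delay per hop = L/R = 8736/480000000 = 18.2 μs; 3 hops → 54.6 μs.
Propagation delays (d/s per hop): 2746.67, 0.230333, 14427.9 μs; sum = 17174.8 μs.
End-to-end = 17200 μs.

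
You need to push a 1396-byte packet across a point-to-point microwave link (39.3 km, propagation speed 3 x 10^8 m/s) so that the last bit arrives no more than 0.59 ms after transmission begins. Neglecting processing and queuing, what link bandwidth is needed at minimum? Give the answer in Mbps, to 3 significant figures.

L = 11168 bits.
Propagation delay = 39300 / 300000000 = 0.131 ms.
Transmission budget = 0.59 − 0.131 = 0.459 ms.
R ≥ L / t_tx = 11168 bits / 0.000459 s = 24.3 Mbps.

24.3 Mbps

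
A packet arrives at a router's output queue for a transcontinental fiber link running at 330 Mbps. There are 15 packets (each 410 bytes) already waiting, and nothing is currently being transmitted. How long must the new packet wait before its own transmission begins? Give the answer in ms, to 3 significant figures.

0.149 ms

Each queued packet: L/R = 3280/330000000 = 0.00993939 ms.
15 queued → 0.149091 ms.
Queuing delay = 0.149 ms.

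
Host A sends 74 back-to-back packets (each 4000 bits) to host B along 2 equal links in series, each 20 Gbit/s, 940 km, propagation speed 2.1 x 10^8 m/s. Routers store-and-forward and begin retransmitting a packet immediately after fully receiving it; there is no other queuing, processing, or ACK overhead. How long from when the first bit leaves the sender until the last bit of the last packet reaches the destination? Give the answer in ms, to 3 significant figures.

Per-hop transmission t_tx = L/R = 4000/20000000000 = 0.0002 ms.
Per-hop propagation t_prop = 940000/210000000 = 4.47619 ms.
Pipeline fill: first packet needs 2·t_tx to clear all hops; remaining 73 packets each add one t_tx.
Total = (2+74-1)·t_tx + 2·t_prop = 75·0.0002 + 2·4.47619 = 8.97 ms.

8.97 ms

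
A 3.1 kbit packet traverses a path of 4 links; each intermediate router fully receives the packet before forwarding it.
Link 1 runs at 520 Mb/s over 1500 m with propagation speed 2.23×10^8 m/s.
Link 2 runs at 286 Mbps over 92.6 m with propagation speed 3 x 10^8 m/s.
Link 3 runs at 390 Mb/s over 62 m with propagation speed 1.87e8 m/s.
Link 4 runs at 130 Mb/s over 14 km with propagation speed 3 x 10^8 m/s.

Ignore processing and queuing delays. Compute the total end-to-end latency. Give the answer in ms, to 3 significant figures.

0.103 ms

L = 3100 bits.
Transmission delays (L/R per hop): 0.00596154, 0.0108392, 0.00794872, 0.0238462 ms; sum = 0.0485956 ms.
Propagation delays (d/s per hop): 0.00672646, 0.000308667, 0.000331551, 0.0466667 ms; sum = 0.0540333 ms.
End-to-end = 0.103 ms.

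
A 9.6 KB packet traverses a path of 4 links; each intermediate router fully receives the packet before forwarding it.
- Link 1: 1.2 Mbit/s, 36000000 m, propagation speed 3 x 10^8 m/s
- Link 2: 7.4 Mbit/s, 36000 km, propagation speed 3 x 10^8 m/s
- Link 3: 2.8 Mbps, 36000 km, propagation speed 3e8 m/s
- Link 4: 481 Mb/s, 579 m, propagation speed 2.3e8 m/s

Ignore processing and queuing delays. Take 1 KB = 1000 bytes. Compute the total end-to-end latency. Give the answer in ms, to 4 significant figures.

L = 76800 bits.
Transmission delays (L/R per hop): 64, 10.3784, 27.4286, 0.159667 ms; sum = 101.967 ms.
Propagation delays (d/s per hop): 120, 120, 120, 0.00251739 ms; sum = 360.003 ms.
End-to-end = 462.0 ms.

462.0 ms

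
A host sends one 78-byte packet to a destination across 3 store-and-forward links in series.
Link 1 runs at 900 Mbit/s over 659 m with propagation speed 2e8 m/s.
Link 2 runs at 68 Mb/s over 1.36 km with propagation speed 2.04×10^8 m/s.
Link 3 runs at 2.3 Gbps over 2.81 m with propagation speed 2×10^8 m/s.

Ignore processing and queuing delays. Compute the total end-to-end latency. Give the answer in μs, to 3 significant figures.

L = 78 × 8 = 624 bits.
Transmission delays (L/R per hop): 0.693333, 9.17647, 0.271304 μs; sum = 10.1411 μs.
Propagation delays (d/s per hop): 3.295, 6.66667, 0.01405 μs; sum = 9.97572 μs.
End-to-end = 20.1 μs.

20.1 μs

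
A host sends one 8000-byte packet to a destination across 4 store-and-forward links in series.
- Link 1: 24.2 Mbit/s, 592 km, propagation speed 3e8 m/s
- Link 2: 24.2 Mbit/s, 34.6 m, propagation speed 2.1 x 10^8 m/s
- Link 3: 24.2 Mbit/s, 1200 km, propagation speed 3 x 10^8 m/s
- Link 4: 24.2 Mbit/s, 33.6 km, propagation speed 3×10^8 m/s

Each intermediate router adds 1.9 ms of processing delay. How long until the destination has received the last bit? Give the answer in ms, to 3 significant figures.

L = 8000 × 8 = 64000 bits.
Transmission delay per hop = L/R = 64000/24200000 = 2.64463 ms; 4 hops → 10.5785 ms.
Propagation delays (d/s per hop): 1.97333, 0.000164762, 4, 0.112 ms; sum = 6.0855 ms.
Processing at 3 router(s): 3 × 1.9 ms = 5.7 ms.
End-to-end = 22.4 ms.

22.4 ms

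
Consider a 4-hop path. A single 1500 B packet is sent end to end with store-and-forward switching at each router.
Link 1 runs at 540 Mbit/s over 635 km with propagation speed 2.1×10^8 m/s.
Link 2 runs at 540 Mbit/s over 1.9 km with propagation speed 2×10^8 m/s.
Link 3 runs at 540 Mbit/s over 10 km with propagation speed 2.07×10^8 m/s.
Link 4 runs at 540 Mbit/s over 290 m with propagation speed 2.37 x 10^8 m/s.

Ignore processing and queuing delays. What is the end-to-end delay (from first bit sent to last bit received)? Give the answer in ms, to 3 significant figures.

3.17 ms

L = 1500 × 8 = 12000 bits.
Transmission delay per hop = L/R = 12000/540000000 = 0.0222222 ms; 4 hops → 0.0888889 ms.
Propagation delays (d/s per hop): 3.02381, 0.0095, 0.0483092, 0.00122363 ms; sum = 3.08284 ms.
End-to-end = 3.17 ms.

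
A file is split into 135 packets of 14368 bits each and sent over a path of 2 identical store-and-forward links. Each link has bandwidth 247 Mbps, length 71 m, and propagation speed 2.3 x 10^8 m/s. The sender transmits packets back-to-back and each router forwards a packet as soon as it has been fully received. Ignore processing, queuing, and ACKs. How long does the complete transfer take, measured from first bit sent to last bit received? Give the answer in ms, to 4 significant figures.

7.912 ms

Per-hop transmission t_tx = L/R = 14368/247000000 = 0.05817 ms.
Per-hop propagation t_prop = 71/2.3e+08 = 0.000308696 ms.
Pipeline fill: first packet needs 2·t_tx to clear all hops; remaining 134 packets each add one t_tx.
Total = (2+135-1)·t_tx + 2·t_prop = 136·0.05817 + 2·0.000308696 = 7.912 ms.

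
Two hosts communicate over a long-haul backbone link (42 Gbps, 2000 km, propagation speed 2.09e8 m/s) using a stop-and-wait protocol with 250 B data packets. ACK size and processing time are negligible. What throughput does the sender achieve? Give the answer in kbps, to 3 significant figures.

t_tx = L/R = 2000/42000000000 = 4.7619e-08 s.
t_prop = 2000000/209000000 = 0.00956938 s; RTT = 0.0191388 s.
Cycle = t_tx + RTT = 0.0191388 s.
Throughput = L / cycle = 2000 / 0.0191388 = 104 kbps.

104 kbps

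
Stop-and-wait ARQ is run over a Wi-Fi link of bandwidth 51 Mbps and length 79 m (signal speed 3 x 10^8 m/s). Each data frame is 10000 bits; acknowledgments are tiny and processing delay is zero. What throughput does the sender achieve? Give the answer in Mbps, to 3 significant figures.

50.9 Mbps

t_tx = L/R = 10000/51000000 = 0.000196078 s.
t_prop = 79/300000000 = 2.63333e-07 s; RTT = 5.26667e-07 s.
Cycle = t_tx + RTT = 0.000196605 s.
Throughput = L / cycle = 10000 / 0.000196605 = 50.9 Mbps.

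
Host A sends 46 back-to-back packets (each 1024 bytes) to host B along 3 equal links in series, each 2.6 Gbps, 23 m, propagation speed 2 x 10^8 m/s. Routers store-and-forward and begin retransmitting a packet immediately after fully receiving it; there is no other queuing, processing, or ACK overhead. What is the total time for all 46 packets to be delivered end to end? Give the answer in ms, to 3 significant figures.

0.152 ms

Per-hop transmission t_tx = L/R = 8192/2600000000 = 0.00315077 ms.
Per-hop propagation t_prop = 23/200000000 = 0.000115 ms.
Pipeline fill: first packet needs 3·t_tx to clear all hops; remaining 45 packets each add one t_tx.
Total = (3+46-1)·t_tx + 3·t_prop = 48·0.00315077 + 3·0.000115 = 0.152 ms.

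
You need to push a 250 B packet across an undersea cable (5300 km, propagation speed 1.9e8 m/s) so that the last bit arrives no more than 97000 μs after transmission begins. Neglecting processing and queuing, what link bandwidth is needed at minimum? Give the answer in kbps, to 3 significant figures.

28.9 kbps

L = 2000 bits.
Propagation delay = 5300000 / 190000000 = 27894.7 μs.
Transmission budget = 97000 − 27894.7 = 69105.3 μs.
R ≥ L / t_tx = 2000 bits / 0.0691053 s = 28.9 kbps.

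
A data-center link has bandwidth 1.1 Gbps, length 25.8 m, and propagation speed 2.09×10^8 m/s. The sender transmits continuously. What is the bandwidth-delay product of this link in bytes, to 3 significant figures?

Propagation delay = 25.8 / 209000000 = 1.23445e-07 s.
BDP = R × t_prop = 1100000000 × 1.23445e-07 = 135.789 bits.
In bytes: 135.789/8 = 17.0 bytes.

17.0 bytes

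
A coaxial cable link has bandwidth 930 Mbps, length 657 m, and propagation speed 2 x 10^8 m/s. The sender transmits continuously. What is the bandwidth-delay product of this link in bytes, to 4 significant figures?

381.9 bytes

Propagation delay = 657 / 200000000 = 3.285e-06 s.
BDP = R × t_prop = 930000000 × 3.285e-06 = 3055.05 bits.
In bytes: 3055.05/8 = 381.9 bytes.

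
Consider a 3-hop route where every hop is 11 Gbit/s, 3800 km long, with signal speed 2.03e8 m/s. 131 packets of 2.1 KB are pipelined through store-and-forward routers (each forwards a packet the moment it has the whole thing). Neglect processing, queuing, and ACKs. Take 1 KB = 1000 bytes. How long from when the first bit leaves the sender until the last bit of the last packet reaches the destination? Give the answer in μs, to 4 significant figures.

56360 μs

Per-hop transmission t_tx = L/R = 16800/11000000000 = 1.52727 μs.
Per-hop propagation t_prop = 3800000/2.03e+08 = 18719.2 μs.
Pipeline fill: first packet needs 3·t_tx to clear all hops; remaining 130 packets each add one t_tx.
Total = (3+131-1)·t_tx + 3·t_prop = 133·1.52727 + 3·18719.2 = 56360 μs.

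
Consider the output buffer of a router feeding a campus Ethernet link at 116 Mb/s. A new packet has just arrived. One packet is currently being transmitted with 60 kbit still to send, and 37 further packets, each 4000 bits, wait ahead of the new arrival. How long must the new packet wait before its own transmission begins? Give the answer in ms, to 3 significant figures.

1.79 ms

Each queued packet: L/R = 4000/116000000 = 0.0344828 ms.
37 queued → 1.27586 ms.
Plus remaining 60000 bits of current packet: 0.517241 ms.
Queuing delay = 1.79 ms.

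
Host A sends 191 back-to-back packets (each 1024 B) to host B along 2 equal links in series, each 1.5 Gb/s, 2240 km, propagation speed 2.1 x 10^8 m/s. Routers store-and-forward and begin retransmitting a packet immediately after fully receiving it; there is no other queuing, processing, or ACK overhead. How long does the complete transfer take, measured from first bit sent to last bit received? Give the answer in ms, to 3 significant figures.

22.4 ms

Per-hop transmission t_tx = L/R = 8192/1500000000 = 0.00546133 ms.
Per-hop propagation t_prop = 2240000/210000000 = 10.6667 ms.
Pipeline fill: first packet needs 2·t_tx to clear all hops; remaining 190 packets each add one t_tx.
Total = (2+191-1)·t_tx + 2·t_prop = 192·0.00546133 + 2·10.6667 = 22.4 ms.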